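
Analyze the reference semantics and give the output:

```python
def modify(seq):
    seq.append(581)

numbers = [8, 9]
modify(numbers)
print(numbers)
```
[8, 9, 581]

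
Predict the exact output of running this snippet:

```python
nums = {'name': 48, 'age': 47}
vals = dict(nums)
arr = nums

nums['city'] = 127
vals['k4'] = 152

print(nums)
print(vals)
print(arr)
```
{'name': 48, 'age': 47, 'city': 127}
{'name': 48, 'age': 47, 'k4': 152}
{'name': 48, 'age': 47, 'city': 127}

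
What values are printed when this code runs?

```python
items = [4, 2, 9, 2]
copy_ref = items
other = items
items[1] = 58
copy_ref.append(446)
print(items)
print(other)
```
[4, 58, 9, 2, 446]
[4, 58, 9, 2, 446]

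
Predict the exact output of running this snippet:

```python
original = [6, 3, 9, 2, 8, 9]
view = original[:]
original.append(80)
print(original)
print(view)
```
[6, 3, 9, 2, 8, 9, 80]
[6, 3, 9, 2, 8, 9]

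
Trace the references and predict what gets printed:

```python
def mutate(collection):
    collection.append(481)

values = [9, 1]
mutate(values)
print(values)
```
[9, 1, 481]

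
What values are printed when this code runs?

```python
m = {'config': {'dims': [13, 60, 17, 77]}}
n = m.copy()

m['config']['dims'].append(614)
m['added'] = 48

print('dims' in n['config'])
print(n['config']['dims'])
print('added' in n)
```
True
[13, 60, 17, 77, 614]
False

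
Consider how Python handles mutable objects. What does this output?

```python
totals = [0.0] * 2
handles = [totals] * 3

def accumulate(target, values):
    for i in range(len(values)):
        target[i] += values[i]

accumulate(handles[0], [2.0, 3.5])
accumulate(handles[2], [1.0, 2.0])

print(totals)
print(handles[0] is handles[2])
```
[3.0, 5.5]
True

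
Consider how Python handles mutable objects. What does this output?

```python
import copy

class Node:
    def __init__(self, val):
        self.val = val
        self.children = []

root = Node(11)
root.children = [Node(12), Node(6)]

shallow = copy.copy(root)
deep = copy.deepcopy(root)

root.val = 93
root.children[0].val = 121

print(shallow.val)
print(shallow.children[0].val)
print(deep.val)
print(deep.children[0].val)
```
11
121
11
12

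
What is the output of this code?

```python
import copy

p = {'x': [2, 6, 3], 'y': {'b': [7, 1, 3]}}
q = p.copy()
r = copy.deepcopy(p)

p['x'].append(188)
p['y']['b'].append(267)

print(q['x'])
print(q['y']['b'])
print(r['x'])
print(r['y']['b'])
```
[2, 6, 3, 188]
[7, 1, 3, 267]
[2, 6, 3]
[7, 1, 3]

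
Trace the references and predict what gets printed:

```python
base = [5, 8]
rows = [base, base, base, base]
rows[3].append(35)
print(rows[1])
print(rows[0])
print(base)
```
[5, 8, 35]
[5, 8, 35]
[5, 8, 35]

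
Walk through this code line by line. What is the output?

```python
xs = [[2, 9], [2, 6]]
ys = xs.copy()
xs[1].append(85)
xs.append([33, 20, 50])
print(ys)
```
[[2, 9], [2, 6, 85]]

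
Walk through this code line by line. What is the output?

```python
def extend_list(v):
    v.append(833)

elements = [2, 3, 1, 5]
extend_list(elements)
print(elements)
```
[2, 3, 1, 5, 833]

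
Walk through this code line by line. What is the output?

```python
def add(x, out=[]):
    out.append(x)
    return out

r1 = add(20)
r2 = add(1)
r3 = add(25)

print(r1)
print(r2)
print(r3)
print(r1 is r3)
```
[20, 1, 25]
[20, 1, 25]
[20, 1, 25]
True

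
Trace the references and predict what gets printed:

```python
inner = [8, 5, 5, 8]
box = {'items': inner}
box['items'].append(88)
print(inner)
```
[8, 5, 5, 8, 88]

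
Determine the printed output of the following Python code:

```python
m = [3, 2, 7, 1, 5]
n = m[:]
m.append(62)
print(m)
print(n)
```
[3, 2, 7, 1, 5, 62]
[3, 2, 7, 1, 5]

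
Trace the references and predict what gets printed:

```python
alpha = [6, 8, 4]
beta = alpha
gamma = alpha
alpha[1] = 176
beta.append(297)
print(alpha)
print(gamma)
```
[6, 176, 4, 297]
[6, 176, 4, 297]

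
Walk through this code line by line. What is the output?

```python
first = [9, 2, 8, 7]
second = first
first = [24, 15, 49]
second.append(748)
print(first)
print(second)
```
[24, 15, 49]
[9, 2, 8, 7, 748]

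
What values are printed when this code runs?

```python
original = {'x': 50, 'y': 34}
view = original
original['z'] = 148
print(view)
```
{'x': 50, 'y': 34, 'z': 148}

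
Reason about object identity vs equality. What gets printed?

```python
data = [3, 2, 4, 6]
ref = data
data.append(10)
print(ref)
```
[3, 2, 4, 6, 10]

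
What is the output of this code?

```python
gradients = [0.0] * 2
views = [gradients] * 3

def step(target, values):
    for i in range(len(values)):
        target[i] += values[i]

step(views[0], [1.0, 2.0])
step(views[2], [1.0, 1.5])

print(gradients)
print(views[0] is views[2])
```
[2.0, 3.5]
True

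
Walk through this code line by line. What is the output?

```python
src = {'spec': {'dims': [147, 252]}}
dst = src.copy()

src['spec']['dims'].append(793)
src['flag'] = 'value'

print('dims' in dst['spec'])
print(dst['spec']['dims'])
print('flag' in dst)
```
True
[147, 252, 793]
False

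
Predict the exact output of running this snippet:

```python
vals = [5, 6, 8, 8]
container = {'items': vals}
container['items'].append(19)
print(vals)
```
[5, 6, 8, 8, 19]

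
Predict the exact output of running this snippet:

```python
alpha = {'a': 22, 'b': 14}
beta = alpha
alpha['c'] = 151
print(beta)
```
{'a': 22, 'b': 14, 'c': 151}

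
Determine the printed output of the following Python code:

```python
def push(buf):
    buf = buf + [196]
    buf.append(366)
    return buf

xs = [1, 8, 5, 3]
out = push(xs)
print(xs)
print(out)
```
[1, 8, 5, 3]
[1, 8, 5, 3, 196, 366]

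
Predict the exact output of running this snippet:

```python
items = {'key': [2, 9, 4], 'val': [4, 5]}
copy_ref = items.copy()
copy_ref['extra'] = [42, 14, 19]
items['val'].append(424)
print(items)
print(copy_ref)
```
{'key': [2, 9, 4], 'val': [4, 5, 424]}
{'key': [2, 9, 4], 'val': [4, 5, 424], 'extra': [42, 14, 19]}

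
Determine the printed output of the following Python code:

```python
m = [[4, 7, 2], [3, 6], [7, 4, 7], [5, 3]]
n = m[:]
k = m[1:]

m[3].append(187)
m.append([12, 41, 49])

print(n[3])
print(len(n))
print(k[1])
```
[5, 3, 187]
4
[7, 4, 7]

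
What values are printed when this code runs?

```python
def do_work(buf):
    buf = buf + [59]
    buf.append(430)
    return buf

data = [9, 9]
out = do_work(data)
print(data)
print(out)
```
[9, 9]
[9, 9, 59, 430]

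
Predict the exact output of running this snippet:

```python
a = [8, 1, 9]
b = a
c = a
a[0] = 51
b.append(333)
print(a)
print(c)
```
[51, 1, 9, 333]
[51, 1, 9, 333]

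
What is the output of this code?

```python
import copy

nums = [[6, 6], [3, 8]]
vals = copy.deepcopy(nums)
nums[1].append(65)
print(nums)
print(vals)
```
[[6, 6], [3, 8, 65]]
[[6, 6], [3, 8]]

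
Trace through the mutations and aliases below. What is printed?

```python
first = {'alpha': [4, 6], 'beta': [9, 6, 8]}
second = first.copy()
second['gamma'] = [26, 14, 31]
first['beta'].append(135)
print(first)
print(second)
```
{'alpha': [4, 6], 'beta': [9, 6, 8, 135]}
{'alpha': [4, 6], 'beta': [9, 6, 8, 135], 'gamma': [26, 14, 31]}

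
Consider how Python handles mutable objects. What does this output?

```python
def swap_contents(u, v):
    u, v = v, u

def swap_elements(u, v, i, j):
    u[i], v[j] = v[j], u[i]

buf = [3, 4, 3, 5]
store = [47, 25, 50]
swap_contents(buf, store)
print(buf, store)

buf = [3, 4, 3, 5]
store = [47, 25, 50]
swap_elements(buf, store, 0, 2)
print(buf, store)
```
[3, 4, 3, 5] [47, 25, 50]
[50, 4, 3, 5] [47, 25, 3]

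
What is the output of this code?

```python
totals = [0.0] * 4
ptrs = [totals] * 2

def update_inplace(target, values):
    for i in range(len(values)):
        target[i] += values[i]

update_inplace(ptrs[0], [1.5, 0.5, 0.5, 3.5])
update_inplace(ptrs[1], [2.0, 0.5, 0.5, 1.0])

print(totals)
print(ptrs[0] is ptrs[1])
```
[3.5, 1.0, 1.0, 4.5]
True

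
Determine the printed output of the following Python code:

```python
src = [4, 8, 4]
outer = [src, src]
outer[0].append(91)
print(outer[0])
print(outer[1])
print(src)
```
[4, 8, 4, 91]
[4, 8, 4, 91]
[4, 8, 4, 91]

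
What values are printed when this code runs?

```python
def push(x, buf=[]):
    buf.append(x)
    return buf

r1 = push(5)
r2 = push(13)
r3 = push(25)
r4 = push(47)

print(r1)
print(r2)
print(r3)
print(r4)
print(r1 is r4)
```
[5, 13, 25, 47]
[5, 13, 25, 47]
[5, 13, 25, 47]
[5, 13, 25, 47]
True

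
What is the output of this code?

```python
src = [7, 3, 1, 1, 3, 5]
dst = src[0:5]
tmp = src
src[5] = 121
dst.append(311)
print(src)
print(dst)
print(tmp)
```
[7, 3, 1, 1, 3, 121]
[7, 3, 1, 1, 3, 311]
[7, 3, 1, 1, 3, 121]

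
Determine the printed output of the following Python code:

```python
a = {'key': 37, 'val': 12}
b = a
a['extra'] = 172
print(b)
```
{'key': 37, 'val': 12, 'extra': 172}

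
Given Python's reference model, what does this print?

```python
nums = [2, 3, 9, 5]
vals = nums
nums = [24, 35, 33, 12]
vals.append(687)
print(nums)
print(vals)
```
[24, 35, 33, 12]
[2, 3, 9, 5, 687]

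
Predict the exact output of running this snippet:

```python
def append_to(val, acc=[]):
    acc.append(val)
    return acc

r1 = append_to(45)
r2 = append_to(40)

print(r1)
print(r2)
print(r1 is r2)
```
[45, 40]
[45, 40]
True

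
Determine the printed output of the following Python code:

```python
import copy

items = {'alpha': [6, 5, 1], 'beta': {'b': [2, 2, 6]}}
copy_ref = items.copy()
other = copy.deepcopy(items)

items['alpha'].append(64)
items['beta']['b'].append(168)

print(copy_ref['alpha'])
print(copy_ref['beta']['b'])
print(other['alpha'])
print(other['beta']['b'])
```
[6, 5, 1, 64]
[2, 2, 6, 168]
[6, 5, 1]
[2, 2, 6]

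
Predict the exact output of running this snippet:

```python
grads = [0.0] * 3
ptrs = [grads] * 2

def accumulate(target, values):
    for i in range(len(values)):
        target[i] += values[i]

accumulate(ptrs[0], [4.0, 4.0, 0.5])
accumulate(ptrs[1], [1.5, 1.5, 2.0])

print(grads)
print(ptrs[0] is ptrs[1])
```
[5.5, 5.5, 2.5]
True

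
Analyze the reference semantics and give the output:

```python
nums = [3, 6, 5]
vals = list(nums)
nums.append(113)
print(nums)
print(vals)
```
[3, 6, 5, 113]
[3, 6, 5]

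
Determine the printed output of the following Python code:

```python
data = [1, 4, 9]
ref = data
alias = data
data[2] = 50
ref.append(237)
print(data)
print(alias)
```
[1, 4, 50, 237]
[1, 4, 50, 237]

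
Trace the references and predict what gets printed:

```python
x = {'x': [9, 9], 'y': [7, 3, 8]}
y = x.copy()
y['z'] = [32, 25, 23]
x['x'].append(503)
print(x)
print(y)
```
{'x': [9, 9, 503], 'y': [7, 3, 8]}
{'x': [9, 9, 503], 'y': [7, 3, 8], 'z': [32, 25, 23]}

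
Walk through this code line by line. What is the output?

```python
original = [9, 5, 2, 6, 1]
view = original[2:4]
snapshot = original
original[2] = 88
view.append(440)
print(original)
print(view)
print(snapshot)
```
[9, 5, 88, 6, 1]
[2, 6, 440]
[9, 5, 88, 6, 1]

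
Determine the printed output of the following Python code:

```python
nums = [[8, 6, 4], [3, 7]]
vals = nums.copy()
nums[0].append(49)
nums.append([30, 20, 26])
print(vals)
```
[[8, 6, 4, 49], [3, 7]]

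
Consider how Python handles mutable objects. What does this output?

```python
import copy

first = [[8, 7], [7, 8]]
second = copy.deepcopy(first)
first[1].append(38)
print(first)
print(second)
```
[[8, 7], [7, 8, 38]]
[[8, 7], [7, 8]]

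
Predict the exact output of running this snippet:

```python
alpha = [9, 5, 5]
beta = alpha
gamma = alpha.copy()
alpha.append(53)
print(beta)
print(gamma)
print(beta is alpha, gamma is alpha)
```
[9, 5, 5, 53]
[9, 5, 5]
True False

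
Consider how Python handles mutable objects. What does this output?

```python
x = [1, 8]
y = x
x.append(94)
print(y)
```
[1, 8, 94]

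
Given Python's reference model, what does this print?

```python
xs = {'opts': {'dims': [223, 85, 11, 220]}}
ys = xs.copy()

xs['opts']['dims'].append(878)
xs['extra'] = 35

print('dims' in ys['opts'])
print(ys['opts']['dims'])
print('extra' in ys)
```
True
[223, 85, 11, 220, 878]
False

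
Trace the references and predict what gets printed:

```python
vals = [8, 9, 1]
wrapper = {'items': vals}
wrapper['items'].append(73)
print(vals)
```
[8, 9, 1, 73]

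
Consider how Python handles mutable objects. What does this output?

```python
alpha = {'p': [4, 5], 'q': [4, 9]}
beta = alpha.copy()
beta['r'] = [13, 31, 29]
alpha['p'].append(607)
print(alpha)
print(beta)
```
{'p': [4, 5, 607], 'q': [4, 9]}
{'p': [4, 5, 607], 'q': [4, 9], 'r': [13, 31, 29]}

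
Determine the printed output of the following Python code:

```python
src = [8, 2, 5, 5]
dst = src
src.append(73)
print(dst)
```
[8, 2, 5, 5, 73]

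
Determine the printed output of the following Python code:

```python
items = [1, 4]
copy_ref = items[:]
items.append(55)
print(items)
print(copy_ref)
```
[1, 4, 55]
[1, 4]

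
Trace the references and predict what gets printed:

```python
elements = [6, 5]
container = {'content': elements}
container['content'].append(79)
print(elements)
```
[6, 5, 79]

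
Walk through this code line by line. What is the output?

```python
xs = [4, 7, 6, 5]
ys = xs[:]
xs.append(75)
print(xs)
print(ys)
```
[4, 7, 6, 5, 75]
[4, 7, 6, 5]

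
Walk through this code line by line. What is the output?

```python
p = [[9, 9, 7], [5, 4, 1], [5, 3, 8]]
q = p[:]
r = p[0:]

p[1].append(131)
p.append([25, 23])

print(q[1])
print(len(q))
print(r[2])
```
[5, 4, 1, 131]
3
[5, 3, 8]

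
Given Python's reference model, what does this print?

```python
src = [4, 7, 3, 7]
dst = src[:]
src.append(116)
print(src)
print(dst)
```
[4, 7, 3, 7, 116]
[4, 7, 3, 7]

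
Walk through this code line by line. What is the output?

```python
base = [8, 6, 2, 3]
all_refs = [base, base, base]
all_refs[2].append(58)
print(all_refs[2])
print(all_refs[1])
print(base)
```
[8, 6, 2, 3, 58]
[8, 6, 2, 3, 58]
[8, 6, 2, 3, 58]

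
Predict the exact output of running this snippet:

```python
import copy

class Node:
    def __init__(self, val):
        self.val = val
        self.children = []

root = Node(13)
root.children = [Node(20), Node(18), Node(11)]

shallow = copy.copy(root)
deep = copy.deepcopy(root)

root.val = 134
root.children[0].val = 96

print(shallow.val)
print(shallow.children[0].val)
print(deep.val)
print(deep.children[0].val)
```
13
96
13
20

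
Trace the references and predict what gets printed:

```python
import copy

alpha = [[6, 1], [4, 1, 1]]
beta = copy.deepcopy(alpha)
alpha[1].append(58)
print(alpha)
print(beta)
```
[[6, 1], [4, 1, 1, 58]]
[[6, 1], [4, 1, 1]]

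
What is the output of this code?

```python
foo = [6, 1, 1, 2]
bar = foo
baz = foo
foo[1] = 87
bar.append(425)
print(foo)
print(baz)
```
[6, 87, 1, 2, 425]
[6, 87, 1, 2, 425]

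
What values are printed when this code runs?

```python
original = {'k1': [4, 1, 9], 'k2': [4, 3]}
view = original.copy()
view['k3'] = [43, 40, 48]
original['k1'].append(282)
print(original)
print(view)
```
{'k1': [4, 1, 9, 282], 'k2': [4, 3]}
{'k1': [4, 1, 9, 282], 'k2': [4, 3], 'k3': [43, 40, 48]}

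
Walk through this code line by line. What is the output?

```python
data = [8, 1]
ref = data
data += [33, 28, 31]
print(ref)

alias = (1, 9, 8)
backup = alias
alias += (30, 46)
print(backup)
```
[8, 1, 33, 28, 31]
(1, 9, 8)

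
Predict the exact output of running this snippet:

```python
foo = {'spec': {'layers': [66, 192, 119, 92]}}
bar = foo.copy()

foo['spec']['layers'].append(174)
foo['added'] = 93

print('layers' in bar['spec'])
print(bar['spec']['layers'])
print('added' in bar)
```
True
[66, 192, 119, 92, 174]
False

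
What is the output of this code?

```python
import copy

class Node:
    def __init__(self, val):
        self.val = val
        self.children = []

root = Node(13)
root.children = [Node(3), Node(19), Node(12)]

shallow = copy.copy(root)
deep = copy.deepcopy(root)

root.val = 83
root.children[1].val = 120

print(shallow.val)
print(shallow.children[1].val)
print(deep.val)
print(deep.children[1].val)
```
13
120
13
19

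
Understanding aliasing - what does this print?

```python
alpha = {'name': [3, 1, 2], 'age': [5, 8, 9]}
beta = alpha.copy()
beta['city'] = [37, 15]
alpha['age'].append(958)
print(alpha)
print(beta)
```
{'name': [3, 1, 2], 'age': [5, 8, 9, 958]}
{'name': [3, 1, 2], 'age': [5, 8, 9, 958], 'city': [37, 15]}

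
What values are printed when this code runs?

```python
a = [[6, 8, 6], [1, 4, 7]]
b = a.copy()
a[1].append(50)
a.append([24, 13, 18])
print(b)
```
[[6, 8, 6], [1, 4, 7, 50]]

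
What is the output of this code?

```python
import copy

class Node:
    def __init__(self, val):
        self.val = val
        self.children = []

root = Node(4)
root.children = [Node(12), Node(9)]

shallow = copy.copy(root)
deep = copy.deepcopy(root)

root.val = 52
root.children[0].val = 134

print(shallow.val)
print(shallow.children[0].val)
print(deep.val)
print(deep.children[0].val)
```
4
134
4
12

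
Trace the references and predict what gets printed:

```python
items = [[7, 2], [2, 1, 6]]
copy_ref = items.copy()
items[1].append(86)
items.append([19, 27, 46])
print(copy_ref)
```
[[7, 2], [2, 1, 6, 86]]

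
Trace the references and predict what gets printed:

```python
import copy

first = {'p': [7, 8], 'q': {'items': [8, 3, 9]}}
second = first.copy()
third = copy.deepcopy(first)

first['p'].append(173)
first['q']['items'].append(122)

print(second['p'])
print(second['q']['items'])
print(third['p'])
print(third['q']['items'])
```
[7, 8, 173]
[8, 3, 9, 122]
[7, 8]
[8, 3, 9]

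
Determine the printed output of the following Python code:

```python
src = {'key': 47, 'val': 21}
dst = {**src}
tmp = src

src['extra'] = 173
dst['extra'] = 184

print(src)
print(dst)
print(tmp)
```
{'key': 47, 'val': 21, 'extra': 173}
{'key': 47, 'val': 21, 'extra': 184}
{'key': 47, 'val': 21, 'extra': 173}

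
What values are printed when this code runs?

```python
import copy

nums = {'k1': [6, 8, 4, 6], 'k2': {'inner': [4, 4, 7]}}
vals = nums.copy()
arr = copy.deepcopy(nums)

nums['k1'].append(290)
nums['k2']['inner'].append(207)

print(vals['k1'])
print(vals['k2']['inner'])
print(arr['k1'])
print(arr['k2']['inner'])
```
[6, 8, 4, 6, 290]
[4, 4, 7, 207]
[6, 8, 4, 6]
[4, 4, 7]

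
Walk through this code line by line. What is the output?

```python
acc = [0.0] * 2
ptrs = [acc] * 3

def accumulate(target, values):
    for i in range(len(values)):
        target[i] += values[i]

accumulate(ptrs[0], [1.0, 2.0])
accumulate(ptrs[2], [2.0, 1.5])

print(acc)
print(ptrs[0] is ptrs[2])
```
[3.0, 3.5]
True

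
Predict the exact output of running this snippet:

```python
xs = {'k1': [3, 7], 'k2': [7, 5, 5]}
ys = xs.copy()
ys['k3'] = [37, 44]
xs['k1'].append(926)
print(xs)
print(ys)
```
{'k1': [3, 7, 926], 'k2': [7, 5, 5]}
{'k1': [3, 7, 926], 'k2': [7, 5, 5], 'k3': [37, 44]}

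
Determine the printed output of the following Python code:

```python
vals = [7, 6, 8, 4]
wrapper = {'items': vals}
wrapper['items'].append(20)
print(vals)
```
[7, 6, 8, 4, 20]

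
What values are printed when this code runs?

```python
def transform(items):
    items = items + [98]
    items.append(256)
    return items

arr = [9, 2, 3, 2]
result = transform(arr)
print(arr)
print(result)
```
[9, 2, 3, 2]
[9, 2, 3, 2, 98, 256]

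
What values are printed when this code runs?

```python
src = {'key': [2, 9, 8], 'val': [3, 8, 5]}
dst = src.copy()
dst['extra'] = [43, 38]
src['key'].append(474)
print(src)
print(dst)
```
{'key': [2, 9, 8, 474], 'val': [3, 8, 5]}
{'key': [2, 9, 8, 474], 'val': [3, 8, 5], 'extra': [43, 38]}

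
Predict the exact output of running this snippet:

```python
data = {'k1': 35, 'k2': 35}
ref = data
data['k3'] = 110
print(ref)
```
{'k1': 35, 'k2': 35, 'k3': 110}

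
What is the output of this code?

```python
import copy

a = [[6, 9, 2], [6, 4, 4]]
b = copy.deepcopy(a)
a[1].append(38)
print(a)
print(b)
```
[[6, 9, 2], [6, 4, 4, 38]]
[[6, 9, 2], [6, 4, 4]]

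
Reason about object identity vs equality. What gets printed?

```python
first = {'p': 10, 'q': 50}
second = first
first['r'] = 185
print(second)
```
{'p': 10, 'q': 50, 'r': 185}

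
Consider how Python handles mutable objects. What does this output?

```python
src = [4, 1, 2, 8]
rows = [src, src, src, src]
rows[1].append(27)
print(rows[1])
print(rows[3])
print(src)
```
[4, 1, 2, 8, 27]
[4, 1, 2, 8, 27]
[4, 1, 2, 8, 27]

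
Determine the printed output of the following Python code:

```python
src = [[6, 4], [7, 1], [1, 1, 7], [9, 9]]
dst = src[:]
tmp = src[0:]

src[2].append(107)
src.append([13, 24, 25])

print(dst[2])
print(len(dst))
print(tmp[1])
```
[1, 1, 7, 107]
4
[7, 1]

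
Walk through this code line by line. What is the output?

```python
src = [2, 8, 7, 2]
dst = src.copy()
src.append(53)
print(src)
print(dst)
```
[2, 8, 7, 2, 53]
[2, 8, 7, 2]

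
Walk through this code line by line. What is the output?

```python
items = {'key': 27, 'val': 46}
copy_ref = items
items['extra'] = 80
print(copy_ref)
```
{'key': 27, 'val': 46, 'extra': 80}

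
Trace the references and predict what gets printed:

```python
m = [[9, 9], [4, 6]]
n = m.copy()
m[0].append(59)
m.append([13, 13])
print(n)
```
[[9, 9, 59], [4, 6]]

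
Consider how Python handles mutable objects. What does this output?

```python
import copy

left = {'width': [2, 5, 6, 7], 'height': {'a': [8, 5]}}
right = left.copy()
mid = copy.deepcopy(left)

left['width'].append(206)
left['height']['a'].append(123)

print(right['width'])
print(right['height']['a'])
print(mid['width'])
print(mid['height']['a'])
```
[2, 5, 6, 7, 206]
[8, 5, 123]
[2, 5, 6, 7]
[8, 5]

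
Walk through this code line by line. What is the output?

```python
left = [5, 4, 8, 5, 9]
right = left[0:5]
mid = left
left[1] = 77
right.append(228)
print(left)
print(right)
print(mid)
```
[5, 77, 8, 5, 9]
[5, 4, 8, 5, 9, 228]
[5, 77, 8, 5, 9]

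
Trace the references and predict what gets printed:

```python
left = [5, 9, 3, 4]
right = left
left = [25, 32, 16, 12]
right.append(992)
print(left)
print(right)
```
[25, 32, 16, 12]
[5, 9, 3, 4, 992]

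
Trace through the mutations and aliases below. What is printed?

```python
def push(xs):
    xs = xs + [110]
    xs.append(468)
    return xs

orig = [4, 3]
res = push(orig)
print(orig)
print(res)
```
[4, 3]
[4, 3, 110, 468]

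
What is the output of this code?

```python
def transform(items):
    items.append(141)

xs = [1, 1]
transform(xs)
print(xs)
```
[1, 1, 141]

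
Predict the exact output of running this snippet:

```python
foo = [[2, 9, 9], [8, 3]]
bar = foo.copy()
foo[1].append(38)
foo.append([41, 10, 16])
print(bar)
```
[[2, 9, 9], [8, 3, 38]]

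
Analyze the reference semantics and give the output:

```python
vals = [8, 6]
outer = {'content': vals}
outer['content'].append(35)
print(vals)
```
[8, 6, 35]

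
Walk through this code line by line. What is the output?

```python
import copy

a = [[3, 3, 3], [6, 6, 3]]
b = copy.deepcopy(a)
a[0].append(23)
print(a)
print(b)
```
[[3, 3, 3, 23], [6, 6, 3]]
[[3, 3, 3], [6, 6, 3]]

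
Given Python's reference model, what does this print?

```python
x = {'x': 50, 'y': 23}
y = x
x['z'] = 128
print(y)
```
{'x': 50, 'y': 23, 'z': 128}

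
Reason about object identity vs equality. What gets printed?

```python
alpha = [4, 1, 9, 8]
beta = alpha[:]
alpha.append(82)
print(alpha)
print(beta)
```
[4, 1, 9, 8, 82]
[4, 1, 9, 8]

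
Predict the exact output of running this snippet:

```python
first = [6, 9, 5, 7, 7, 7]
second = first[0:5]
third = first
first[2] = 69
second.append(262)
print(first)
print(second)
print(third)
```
[6, 9, 69, 7, 7, 7]
[6, 9, 5, 7, 7, 262]
[6, 9, 69, 7, 7, 7]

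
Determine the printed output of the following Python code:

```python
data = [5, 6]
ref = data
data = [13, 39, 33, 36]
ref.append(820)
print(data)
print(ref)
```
[13, 39, 33, 36]
[5, 6, 820]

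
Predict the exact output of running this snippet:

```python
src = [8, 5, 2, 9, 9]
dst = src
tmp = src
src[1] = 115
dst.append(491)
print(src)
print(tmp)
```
[8, 115, 2, 9, 9, 491]
[8, 115, 2, 9, 9, 491]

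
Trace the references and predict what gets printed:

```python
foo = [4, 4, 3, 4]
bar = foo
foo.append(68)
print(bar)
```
[4, 4, 3, 4, 68]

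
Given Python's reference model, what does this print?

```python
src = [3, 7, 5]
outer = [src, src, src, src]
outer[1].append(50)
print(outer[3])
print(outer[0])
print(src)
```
[3, 7, 5, 50]
[3, 7, 5, 50]
[3, 7, 5, 50]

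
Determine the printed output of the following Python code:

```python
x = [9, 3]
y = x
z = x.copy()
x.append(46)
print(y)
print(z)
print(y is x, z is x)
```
[9, 3, 46]
[9, 3]
True False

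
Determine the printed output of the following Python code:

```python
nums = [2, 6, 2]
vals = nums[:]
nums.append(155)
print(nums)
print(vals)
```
[2, 6, 2, 155]
[2, 6, 2]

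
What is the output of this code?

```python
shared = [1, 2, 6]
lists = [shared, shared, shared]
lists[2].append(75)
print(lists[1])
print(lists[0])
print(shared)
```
[1, 2, 6, 75]
[1, 2, 6, 75]
[1, 2, 6, 75]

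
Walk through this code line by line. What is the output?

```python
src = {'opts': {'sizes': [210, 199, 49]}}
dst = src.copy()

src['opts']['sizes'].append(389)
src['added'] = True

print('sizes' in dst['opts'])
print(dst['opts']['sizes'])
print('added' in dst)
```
True
[210, 199, 49, 389]
False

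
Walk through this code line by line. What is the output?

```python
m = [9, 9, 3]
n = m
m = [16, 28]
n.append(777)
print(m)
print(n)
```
[16, 28]
[9, 9, 3, 777]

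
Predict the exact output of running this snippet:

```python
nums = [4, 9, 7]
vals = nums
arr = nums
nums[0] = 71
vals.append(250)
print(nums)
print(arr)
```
[71, 9, 7, 250]
[71, 9, 7, 250]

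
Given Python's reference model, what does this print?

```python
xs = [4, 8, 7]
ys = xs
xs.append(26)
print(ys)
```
[4, 8, 7, 26]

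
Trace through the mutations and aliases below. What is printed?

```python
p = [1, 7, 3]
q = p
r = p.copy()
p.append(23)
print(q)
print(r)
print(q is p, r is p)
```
[1, 7, 3, 23]
[1, 7, 3]
True False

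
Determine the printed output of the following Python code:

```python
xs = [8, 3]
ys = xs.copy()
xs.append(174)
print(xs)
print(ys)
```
[8, 3, 174]
[8, 3]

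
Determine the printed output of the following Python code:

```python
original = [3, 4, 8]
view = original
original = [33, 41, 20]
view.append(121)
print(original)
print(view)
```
[33, 41, 20]
[3, 4, 8, 121]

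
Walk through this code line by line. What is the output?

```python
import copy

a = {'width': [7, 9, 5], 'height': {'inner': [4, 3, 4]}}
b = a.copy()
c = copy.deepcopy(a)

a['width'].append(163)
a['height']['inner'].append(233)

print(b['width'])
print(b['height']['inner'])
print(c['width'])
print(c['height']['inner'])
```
[7, 9, 5, 163]
[4, 3, 4, 233]
[7, 9, 5]
[4, 3, 4]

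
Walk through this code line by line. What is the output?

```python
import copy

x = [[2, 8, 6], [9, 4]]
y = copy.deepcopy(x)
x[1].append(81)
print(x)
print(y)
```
[[2, 8, 6], [9, 4, 81]]
[[2, 8, 6], [9, 4]]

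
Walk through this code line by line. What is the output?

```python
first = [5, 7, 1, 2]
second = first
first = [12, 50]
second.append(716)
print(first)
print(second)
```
[12, 50]
[5, 7, 1, 2, 716]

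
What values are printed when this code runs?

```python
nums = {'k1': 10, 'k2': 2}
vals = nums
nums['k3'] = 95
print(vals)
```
{'k1': 10, 'k2': 2, 'k3': 95}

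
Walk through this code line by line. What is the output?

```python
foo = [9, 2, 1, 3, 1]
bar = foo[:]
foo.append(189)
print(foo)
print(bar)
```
[9, 2, 1, 3, 1, 189]
[9, 2, 1, 3, 1]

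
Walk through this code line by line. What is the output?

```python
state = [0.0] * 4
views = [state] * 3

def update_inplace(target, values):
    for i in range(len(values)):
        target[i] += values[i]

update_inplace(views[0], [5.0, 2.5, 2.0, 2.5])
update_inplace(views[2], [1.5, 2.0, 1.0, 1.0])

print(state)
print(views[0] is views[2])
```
[6.5, 4.5, 3.0, 3.5]
True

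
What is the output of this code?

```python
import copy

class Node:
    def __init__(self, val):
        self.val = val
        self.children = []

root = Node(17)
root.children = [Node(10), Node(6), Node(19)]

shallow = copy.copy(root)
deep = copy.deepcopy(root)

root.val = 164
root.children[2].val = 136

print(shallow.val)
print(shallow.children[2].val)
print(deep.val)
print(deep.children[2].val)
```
17
136
17
19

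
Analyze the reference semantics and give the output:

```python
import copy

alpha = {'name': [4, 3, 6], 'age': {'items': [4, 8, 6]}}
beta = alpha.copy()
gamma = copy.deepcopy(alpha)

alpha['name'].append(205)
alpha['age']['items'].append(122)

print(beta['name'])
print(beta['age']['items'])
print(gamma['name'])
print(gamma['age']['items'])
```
[4, 3, 6, 205]
[4, 8, 6, 122]
[4, 3, 6]
[4, 8, 6]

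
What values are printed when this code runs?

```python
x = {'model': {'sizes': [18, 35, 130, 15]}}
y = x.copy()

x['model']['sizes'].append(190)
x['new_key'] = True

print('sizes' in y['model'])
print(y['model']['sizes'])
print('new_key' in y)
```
True
[18, 35, 130, 15, 190]
False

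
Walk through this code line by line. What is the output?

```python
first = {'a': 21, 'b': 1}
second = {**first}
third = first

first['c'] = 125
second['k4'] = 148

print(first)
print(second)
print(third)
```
{'a': 21, 'b': 1, 'c': 125}
{'a': 21, 'b': 1, 'k4': 148}
{'a': 21, 'b': 1, 'c': 125}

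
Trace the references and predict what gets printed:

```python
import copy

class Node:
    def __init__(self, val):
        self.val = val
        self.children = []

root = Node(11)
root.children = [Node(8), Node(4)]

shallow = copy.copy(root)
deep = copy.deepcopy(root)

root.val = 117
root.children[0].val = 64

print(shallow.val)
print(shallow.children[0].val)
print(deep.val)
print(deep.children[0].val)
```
11
64
11
8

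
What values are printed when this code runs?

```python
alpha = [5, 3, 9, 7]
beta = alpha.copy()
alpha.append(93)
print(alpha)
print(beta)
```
[5, 3, 9, 7, 93]
[5, 3, 9, 7]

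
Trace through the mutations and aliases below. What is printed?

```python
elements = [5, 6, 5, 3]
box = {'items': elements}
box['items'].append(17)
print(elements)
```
[5, 6, 5, 3, 17]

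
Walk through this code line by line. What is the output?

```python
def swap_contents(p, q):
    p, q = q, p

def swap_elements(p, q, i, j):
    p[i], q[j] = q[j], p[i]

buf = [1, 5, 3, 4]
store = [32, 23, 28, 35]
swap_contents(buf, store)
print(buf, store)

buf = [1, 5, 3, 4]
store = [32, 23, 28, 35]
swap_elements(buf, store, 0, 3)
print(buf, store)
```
[1, 5, 3, 4] [32, 23, 28, 35]
[35, 5, 3, 4] [32, 23, 28, 1]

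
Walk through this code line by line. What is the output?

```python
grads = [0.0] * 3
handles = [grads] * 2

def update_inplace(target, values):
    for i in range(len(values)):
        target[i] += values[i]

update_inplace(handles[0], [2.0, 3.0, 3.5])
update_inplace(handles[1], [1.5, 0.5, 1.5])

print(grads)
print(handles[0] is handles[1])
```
[3.5, 3.5, 5.0]
True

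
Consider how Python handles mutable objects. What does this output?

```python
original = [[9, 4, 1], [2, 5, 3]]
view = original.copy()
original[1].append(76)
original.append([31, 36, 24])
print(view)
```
[[9, 4, 1], [2, 5, 3, 76]]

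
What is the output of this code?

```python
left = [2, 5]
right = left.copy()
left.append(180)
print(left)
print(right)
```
[2, 5, 180]
[2, 5]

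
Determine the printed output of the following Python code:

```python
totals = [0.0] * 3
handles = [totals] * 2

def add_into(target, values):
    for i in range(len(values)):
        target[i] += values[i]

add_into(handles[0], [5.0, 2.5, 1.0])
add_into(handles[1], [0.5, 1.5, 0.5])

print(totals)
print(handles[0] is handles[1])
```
[5.5, 4.0, 1.5]
True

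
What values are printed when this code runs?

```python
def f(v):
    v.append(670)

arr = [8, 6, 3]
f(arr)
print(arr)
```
[8, 6, 3, 670]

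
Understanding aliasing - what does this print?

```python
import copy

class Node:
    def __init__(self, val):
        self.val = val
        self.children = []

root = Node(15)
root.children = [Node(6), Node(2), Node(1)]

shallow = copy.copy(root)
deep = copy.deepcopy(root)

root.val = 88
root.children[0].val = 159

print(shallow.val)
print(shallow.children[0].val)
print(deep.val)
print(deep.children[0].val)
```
15
159
15
6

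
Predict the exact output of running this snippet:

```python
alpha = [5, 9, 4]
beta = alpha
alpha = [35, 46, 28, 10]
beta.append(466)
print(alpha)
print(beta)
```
[35, 46, 28, 10]
[5, 9, 4, 466]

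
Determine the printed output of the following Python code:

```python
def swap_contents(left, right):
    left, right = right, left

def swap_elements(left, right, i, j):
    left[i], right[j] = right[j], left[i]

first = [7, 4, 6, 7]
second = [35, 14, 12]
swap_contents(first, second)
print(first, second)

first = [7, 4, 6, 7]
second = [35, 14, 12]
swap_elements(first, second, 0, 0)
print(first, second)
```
[7, 4, 6, 7] [35, 14, 12]
[35, 4, 6, 7] [7, 14, 12]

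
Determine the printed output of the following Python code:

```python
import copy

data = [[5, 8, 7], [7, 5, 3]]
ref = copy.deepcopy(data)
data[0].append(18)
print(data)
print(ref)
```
[[5, 8, 7, 18], [7, 5, 3]]
[[5, 8, 7], [7, 5, 3]]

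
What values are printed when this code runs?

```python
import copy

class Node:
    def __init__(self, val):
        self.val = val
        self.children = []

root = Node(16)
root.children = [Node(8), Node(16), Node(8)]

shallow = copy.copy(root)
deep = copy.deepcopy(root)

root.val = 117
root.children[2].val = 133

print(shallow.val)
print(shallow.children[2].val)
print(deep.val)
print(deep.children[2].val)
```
16
133
16
8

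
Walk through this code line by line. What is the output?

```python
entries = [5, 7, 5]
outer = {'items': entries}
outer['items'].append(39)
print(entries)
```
[5, 7, 5, 39]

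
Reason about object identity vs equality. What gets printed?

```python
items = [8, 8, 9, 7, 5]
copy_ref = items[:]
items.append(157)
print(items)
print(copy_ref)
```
[8, 8, 9, 7, 5, 157]
[8, 8, 9, 7, 5]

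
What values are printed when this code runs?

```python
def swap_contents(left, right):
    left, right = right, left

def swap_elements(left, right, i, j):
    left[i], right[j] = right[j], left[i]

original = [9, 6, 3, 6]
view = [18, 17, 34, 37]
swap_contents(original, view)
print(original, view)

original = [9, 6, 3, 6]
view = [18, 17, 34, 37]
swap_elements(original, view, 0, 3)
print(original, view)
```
[9, 6, 3, 6] [18, 17, 34, 37]
[37, 6, 3, 6] [18, 17, 34, 9]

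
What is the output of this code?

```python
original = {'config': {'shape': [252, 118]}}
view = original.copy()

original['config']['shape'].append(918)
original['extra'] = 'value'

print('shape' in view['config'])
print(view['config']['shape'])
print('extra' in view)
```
True
[252, 118, 918]
False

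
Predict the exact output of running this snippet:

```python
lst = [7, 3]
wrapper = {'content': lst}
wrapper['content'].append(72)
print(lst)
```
[7, 3, 72]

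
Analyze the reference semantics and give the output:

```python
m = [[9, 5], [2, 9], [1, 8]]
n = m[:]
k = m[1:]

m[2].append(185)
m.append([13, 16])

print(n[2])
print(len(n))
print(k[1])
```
[1, 8, 185]
3
[1, 8, 185]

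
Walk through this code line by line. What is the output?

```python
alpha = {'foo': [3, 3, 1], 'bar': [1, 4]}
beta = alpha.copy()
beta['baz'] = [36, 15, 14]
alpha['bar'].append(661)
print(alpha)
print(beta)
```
{'foo': [3, 3, 1], 'bar': [1, 4, 661]}
{'foo': [3, 3, 1], 'bar': [1, 4, 661], 'baz': [36, 15, 14]}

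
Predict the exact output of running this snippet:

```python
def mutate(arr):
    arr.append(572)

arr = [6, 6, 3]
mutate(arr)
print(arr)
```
[6, 6, 3, 572]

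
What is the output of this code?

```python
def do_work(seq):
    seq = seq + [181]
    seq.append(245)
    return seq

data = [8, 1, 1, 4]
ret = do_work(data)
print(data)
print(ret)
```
[8, 1, 1, 4]
[8, 1, 1, 4, 181, 245]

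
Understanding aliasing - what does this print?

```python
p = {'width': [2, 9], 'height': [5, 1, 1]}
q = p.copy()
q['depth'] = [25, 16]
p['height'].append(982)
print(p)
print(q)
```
{'width': [2, 9], 'height': [5, 1, 1, 982]}
{'width': [2, 9], 'height': [5, 1, 1, 982], 'depth': [25, 16]}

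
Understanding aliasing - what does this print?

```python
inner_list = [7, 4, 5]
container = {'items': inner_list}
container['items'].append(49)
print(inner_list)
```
[7, 4, 5, 49]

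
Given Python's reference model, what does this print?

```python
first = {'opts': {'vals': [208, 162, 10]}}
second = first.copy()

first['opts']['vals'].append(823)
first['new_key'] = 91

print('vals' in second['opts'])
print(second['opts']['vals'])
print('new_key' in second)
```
True
[208, 162, 10, 823]
False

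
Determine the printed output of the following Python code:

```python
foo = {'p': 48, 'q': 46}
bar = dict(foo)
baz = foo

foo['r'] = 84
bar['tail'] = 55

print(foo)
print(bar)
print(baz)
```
{'p': 48, 'q': 46, 'r': 84}
{'p': 48, 'q': 46, 'tail': 55}
{'p': 48, 'q': 46, 'r': 84}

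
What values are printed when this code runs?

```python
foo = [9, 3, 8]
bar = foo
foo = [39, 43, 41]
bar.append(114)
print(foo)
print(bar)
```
[39, 43, 41]
[9, 3, 8, 114]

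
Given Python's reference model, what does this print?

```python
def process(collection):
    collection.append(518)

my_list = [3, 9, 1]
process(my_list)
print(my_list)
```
[3, 9, 1, 518]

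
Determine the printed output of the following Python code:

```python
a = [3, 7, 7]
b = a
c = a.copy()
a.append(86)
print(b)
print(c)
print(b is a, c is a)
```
[3, 7, 7, 86]
[3, 7, 7]
True False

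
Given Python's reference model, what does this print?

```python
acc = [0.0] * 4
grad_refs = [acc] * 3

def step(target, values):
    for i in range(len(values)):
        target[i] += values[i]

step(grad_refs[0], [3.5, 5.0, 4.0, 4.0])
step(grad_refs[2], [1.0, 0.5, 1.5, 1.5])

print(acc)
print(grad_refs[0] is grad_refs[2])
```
[4.5, 5.5, 5.5, 5.5]
True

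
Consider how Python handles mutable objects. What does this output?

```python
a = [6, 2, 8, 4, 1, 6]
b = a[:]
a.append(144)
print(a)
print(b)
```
[6, 2, 8, 4, 1, 6, 144]
[6, 2, 8, 4, 1, 6]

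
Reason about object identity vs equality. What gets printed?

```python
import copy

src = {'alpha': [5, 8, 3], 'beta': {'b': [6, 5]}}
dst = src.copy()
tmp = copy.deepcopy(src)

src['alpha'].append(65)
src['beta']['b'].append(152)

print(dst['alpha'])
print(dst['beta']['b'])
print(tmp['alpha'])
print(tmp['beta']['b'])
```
[5, 8, 3, 65]
[6, 5, 152]
[5, 8, 3]
[6, 5]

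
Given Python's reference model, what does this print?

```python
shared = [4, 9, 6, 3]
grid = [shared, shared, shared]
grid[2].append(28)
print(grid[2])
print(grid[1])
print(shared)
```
[4, 9, 6, 3, 28]
[4, 9, 6, 3, 28]
[4, 9, 6, 3, 28]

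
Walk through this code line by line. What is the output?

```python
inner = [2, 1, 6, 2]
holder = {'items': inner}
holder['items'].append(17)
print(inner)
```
[2, 1, 6, 2, 17]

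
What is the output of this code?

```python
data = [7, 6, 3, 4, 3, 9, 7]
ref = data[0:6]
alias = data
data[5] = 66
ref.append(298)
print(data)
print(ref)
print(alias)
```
[7, 6, 3, 4, 3, 66, 7]
[7, 6, 3, 4, 3, 9, 298]
[7, 6, 3, 4, 3, 66, 7]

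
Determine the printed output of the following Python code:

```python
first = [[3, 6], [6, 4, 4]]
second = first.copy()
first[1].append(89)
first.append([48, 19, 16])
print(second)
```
[[3, 6], [6, 4, 4, 89]]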